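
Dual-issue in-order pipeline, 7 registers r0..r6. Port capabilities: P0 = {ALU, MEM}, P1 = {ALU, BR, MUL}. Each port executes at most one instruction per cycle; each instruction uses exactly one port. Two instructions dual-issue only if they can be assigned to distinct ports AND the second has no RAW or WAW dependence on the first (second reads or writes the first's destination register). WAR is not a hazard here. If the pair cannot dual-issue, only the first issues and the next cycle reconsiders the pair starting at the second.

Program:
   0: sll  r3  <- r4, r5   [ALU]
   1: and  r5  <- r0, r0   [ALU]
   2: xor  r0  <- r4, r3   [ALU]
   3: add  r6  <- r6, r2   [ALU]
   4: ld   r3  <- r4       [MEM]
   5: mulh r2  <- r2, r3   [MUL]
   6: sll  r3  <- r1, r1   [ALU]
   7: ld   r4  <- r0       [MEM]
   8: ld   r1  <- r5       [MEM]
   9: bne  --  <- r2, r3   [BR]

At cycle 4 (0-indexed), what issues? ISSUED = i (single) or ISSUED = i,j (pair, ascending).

c0: i0+i1 sll/and  dual
c1: i2+i3 xor/add  dual
c2: i4 ld  RAW r3
c3: i5+i6 mulh/sll  dual
c4: i7 ld  no-port MEM/MEM
c5: i8+i9 ld/bne  dual

ISSUED = 7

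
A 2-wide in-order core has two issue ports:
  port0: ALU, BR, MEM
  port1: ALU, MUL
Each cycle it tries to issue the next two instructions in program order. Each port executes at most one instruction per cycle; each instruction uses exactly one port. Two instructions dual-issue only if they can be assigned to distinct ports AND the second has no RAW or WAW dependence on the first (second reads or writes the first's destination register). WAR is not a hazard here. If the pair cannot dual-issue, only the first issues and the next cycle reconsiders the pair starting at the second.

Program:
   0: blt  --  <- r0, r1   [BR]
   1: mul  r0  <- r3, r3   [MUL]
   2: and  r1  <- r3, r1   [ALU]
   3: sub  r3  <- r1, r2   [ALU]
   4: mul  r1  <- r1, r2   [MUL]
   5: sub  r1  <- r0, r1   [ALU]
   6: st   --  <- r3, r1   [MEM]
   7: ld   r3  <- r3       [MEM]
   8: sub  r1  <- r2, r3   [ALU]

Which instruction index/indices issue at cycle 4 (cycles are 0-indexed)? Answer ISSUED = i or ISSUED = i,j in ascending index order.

ISSUED = 6

c0: i0&i1 blt/mul  pair
c1: i2 and  RAW r1
c2: i3&i4 sub/mul  pair
c3: i5 sub  RAW r1
c4: i6 st  no-port MEM/MEM
c5: i7 ld  RAW r3
c6: i8 sub  tail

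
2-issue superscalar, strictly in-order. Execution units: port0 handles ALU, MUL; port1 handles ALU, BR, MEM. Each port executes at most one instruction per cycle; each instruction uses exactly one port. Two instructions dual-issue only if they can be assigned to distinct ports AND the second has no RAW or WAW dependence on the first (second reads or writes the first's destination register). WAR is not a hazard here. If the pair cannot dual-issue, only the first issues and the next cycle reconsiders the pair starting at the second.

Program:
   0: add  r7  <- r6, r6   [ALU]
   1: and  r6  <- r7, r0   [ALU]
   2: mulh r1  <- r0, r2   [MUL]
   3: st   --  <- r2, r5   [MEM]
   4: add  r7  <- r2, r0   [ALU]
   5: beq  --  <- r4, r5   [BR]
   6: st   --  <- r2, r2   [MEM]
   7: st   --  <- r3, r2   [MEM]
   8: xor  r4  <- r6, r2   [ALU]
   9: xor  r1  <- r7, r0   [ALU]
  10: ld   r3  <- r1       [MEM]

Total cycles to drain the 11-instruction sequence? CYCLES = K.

CYCLES = 8

c0: i0 add  RAW r7
c1: i1&i2 and+mulh  pair
c2: i3&i4 st+add  pair
c3: i5 beq  no-port BR/MEM
c4: i6 st  no-port MEM/MEM
c5: i7&i8 st+xor  pair
c6: i9 xor  RAW r1
c7: i10 ld  tail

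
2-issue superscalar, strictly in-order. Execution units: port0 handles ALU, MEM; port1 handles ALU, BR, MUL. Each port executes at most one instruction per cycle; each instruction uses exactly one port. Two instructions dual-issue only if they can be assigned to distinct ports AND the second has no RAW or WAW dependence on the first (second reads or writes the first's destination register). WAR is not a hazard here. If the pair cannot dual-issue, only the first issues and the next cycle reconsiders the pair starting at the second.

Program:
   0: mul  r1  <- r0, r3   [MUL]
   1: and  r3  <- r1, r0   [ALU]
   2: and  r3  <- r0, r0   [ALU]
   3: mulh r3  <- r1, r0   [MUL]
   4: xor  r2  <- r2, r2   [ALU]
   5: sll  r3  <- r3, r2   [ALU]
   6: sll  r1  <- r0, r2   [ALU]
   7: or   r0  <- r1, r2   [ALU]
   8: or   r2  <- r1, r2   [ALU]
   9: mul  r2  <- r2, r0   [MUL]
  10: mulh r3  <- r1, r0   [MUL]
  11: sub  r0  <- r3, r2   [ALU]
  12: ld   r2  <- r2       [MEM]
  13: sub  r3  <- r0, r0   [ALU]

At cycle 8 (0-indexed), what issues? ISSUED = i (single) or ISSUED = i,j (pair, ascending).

ISSUED = 11,12

c0: i0 mul.MUL  RAW r1
c1: i1 and.ALU  WAW r3
c2: i2 and.ALU  WAW r3
c3: i3/i4 mulh.MUL xor.ALU  dual
c4: i5/i6 sll.ALU sll.ALU  dual
c5: i7/i8 or.ALU or.ALU  dual
c6: i9 mul.MUL  no-port MUL/MUL
c7: i10 mulh.MUL  RAW r3
c8: i11/i12 sub.ALU ld.MEM  dual
c9: i13 sub.ALU  tail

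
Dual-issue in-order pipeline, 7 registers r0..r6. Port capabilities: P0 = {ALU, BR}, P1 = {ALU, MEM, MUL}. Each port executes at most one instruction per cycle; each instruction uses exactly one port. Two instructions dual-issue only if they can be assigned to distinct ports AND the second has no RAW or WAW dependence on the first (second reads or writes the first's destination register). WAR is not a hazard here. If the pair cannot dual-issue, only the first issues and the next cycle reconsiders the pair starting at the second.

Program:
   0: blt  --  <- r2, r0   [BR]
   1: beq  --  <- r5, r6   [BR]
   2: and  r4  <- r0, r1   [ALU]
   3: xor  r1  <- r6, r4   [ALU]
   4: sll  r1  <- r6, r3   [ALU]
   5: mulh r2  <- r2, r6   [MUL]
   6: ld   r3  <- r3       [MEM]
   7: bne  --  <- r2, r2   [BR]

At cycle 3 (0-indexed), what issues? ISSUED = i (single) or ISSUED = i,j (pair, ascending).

[0] i0  blt.BR  -- no-port BR/BR
[1] i1,i2  beq.BR and.ALU  -- pair
[2] i3  xor.ALU  -- WAW r1
[3] i4,i5  sll.ALU mulh.MUL  -- pair
[4] i6,i7  ld.MEM bne.BR  -- pair

ISSUED = 4,5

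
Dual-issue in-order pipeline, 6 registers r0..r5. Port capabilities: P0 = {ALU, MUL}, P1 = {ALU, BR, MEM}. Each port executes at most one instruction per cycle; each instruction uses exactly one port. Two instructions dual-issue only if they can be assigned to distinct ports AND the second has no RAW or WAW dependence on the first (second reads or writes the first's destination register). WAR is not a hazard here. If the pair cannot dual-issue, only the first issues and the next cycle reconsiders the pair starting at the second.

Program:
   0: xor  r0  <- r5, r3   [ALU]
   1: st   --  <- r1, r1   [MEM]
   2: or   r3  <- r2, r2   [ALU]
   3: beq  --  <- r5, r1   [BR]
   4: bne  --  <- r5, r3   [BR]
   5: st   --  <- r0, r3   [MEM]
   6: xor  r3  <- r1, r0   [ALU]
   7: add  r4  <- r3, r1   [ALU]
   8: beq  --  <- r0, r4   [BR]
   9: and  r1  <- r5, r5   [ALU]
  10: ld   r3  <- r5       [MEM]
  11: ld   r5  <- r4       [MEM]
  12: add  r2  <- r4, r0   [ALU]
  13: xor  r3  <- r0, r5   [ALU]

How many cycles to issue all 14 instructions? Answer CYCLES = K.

c0: i0/i1 xor;st  dual
c1: i2/i3 or;beq  dual
c2: i4 bne  no-port BR/MEM
c3: i5/i6 st;xor  dual
c4: i7 add  RAW r4
c5: i8/i9 beq;and  dual
c6: i10 ld  no-port MEM/MEM
c7: i11/i12 ld;add  dual
c8: i13 xor  tail

CYCLES = 9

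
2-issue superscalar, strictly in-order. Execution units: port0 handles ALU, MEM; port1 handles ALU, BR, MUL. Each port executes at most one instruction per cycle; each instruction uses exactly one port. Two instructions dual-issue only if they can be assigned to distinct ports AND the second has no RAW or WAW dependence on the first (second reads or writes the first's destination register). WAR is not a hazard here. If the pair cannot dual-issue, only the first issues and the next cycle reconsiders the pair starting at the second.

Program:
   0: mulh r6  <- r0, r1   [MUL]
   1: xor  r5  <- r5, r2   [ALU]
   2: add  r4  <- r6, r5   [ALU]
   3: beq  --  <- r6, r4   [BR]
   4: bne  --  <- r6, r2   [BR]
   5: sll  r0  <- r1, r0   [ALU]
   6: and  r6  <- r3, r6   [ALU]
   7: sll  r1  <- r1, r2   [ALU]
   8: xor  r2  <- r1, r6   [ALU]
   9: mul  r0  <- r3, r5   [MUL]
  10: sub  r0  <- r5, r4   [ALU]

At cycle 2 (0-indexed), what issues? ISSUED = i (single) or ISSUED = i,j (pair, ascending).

ISSUED = 3

#0 head=0: mulh.MUL/xor.ALU i0/i1 pair
#1 head=2: add.ALU i2 RAW r4
#2 head=3: beq.BR i3 no-port BR/BR
#3 head=4: bne.BR/sll.ALU i4/i5 pair
#4 head=6: and.ALU/sll.ALU i6/i7 pair
#5 head=8: xor.ALU/mul.MUL i8/i9 pair
#6 head=10: sub.ALU i10 tail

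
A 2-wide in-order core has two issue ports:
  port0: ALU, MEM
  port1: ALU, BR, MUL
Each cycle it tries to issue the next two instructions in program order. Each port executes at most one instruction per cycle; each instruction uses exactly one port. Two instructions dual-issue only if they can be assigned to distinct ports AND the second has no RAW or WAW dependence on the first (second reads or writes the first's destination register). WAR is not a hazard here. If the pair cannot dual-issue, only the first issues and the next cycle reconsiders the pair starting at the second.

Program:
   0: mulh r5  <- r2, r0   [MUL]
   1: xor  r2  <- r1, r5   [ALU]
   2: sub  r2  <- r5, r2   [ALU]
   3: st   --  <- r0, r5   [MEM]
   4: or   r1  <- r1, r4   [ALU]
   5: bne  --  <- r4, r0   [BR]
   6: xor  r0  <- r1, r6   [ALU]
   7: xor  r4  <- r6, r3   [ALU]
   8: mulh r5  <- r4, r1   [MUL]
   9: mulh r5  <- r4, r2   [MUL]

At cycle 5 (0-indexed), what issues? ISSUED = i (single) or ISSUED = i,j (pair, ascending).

0. mulh @i0  | RAW r5
1. xor @i1  | RAW+WAW r2
2. sub+st @i2&i3  | pair
3. or+bne @i4&i5  | pair
4. xor+xor @i6&i7  | pair
5. mulh @i8  | no-port MUL/MUL
6. mulh @i9  | tail

ISSUED = 8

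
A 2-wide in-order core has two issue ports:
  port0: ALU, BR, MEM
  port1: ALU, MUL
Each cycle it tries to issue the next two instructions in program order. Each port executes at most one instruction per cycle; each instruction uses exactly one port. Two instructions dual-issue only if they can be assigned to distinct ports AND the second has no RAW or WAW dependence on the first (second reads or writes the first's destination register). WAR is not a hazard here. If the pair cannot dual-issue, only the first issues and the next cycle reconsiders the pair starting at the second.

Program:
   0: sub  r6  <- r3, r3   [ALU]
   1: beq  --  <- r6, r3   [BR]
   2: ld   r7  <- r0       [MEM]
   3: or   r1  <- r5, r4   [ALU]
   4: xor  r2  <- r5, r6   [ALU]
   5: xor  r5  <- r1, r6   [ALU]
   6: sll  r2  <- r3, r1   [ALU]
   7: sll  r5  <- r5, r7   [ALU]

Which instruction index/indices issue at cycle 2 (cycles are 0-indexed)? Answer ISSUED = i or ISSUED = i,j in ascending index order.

t=0 i0:sub ; RAW r6
t=1 i1:beq ; no-port BR/MEM
t=2 i2/i3:ld;or ; 2-wide
t=3 i4/i5:xor;xor ; 2-wide
t=4 i6/i7:sll;sll ; 2-wide

ISSUED = 2,3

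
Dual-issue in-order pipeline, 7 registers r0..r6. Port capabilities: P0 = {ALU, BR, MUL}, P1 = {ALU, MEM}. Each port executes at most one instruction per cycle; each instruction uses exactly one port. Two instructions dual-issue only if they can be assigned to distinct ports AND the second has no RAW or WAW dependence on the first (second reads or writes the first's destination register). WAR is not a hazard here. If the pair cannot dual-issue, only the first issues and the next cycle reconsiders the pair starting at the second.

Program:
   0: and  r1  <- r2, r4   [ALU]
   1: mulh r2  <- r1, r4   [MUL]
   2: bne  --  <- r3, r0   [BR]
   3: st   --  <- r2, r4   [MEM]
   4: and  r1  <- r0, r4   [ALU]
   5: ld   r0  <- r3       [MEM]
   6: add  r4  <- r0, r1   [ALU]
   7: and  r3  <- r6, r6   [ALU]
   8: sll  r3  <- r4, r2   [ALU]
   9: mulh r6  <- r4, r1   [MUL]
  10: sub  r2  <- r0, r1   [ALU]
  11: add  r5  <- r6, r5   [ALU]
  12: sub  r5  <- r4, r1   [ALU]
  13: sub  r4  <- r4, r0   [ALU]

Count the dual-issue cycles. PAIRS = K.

PAIRS = 6

0. and.ALU @i0  | RAW r1
1. mulh.MUL @i1  | no-port MUL/BR
2. bne.BR/st.MEM @i2/i3  | pair
3. and.ALU/ld.MEM @i4/i5  | pair
4. add.ALU/and.ALU @i6/i7  | pair
5. sll.ALU/mulh.MUL @i8/i9  | pair
6. sub.ALU/add.ALU @i10/i11  | pair
7. sub.ALU/sub.ALU @i12/i13  | pair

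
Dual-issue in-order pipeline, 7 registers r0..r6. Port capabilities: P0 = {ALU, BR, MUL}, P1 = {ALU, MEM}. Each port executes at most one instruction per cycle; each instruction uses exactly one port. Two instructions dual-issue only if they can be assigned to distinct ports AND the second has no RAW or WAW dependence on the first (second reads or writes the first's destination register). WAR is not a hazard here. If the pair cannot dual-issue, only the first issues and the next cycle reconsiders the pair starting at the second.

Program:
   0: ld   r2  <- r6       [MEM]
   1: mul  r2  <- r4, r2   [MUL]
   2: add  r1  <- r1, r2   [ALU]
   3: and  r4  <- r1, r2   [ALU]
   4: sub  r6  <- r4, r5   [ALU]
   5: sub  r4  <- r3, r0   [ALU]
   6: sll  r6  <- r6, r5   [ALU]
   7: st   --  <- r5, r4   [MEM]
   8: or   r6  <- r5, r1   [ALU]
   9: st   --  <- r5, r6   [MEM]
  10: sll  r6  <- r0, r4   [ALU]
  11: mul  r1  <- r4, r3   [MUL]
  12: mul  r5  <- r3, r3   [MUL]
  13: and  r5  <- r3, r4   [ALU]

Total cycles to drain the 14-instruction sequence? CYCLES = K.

CYCLES = 11

#0 head=0: ld i0 RAW+WAW r2
#1 head=1: mul i1 RAW r2
#2 head=2: add i2 RAW r1
#3 head=3: and i3 RAW r4
#4 head=4: sub+sub i4&i5 dual
#5 head=6: sll+st i6&i7 dual
#6 head=8: or i8 RAW r6
#7 head=9: st+sll i9&i10 dual
#8 head=11: mul i11 no-port MUL/MUL
#9 head=12: mul i12 WAW r5
#10 head=13: and i13 tail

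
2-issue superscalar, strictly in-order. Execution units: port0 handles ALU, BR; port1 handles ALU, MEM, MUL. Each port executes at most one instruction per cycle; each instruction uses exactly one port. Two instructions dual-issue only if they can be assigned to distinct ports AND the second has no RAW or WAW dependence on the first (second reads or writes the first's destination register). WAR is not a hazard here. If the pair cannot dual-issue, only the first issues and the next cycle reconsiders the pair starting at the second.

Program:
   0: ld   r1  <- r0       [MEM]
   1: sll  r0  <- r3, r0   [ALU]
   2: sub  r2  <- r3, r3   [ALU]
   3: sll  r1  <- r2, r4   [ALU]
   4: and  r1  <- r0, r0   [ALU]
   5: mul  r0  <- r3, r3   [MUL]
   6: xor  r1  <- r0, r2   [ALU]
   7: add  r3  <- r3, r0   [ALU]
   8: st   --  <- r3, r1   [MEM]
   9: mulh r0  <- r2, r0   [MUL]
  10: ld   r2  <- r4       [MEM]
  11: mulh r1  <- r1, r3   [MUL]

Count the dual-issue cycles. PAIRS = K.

#0 head=0: ld+sll i0/i1 pair
#1 head=2: sub i2 RAW r2
#2 head=3: sll i3 WAW r1
#3 head=4: and+mul i4/i5 pair
#4 head=6: xor+add i6/i7 pair
#5 head=8: st i8 no-port MEM/MUL
#6 head=9: mulh i9 no-port MUL/MEM
#7 head=10: ld i10 no-port MEM/MUL
#8 head=11: mulh i11 tail

PAIRS = 3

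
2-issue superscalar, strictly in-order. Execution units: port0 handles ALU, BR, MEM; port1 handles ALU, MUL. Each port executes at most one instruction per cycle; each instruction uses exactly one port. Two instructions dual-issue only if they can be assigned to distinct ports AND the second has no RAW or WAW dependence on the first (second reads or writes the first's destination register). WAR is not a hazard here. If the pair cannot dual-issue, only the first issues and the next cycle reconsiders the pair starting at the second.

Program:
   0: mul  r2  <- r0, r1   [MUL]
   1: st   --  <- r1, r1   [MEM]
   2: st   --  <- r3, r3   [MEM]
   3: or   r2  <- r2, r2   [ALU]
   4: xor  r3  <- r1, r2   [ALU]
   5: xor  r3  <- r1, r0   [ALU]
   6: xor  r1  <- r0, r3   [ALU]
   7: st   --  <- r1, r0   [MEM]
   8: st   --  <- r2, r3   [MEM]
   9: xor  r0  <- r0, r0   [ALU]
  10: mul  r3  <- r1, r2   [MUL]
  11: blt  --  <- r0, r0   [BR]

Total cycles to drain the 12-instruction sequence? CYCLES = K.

0. mul.MUL/st.MEM @i0&i1  | dual
1. st.MEM/or.ALU @i2&i3  | dual
2. xor.ALU @i4  | WAW r3
3. xor.ALU @i5  | RAW r3
4. xor.ALU @i6  | RAW r1
5. st.MEM @i7  | no-port MEM/MEM
6. st.MEM/xor.ALU @i8&i9  | dual
7. mul.MUL/blt.BR @i10&i11  | dual

CYCLES = 8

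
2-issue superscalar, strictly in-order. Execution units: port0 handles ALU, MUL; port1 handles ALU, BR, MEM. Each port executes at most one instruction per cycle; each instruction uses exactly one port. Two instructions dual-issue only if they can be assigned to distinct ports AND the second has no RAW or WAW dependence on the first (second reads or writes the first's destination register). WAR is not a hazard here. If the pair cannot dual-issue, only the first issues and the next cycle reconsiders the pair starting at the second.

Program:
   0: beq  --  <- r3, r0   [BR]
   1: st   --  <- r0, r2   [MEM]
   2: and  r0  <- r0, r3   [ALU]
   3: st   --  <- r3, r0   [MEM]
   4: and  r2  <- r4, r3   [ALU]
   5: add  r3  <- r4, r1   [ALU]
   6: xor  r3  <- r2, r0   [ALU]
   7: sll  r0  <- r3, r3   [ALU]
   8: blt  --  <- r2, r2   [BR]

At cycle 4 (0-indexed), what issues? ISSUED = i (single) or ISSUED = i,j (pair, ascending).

c0: i0 beq  no-port BR/MEM
c1: i1+i2 st+and  pair
c2: i3+i4 st+and  pair
c3: i5 add  WAW r3
c4: i6 xor  RAW r3
c5: i7+i8 sll+blt  pair

ISSUED = 6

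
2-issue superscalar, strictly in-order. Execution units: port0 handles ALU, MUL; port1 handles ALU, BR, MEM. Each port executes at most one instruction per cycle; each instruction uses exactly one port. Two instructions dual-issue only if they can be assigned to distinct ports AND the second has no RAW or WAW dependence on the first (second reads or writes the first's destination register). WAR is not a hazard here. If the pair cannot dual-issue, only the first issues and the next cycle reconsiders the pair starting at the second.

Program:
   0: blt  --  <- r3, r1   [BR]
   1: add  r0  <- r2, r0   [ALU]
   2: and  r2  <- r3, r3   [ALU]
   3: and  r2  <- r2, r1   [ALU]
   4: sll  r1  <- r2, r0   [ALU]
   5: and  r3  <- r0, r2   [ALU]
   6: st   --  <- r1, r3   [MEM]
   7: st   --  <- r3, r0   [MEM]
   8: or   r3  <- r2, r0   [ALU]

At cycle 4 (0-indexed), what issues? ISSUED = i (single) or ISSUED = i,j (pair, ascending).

ISSUED = 6

c0: i0&i1 blt.BR+add.ALU  pair
c1: i2 and.ALU  RAW+WAW r2
c2: i3 and.ALU  RAW r2
c3: i4&i5 sll.ALU+and.ALU  pair
c4: i6 st.MEM  no-port MEM/MEM
c5: i7&i8 st.MEM+or.ALU  pair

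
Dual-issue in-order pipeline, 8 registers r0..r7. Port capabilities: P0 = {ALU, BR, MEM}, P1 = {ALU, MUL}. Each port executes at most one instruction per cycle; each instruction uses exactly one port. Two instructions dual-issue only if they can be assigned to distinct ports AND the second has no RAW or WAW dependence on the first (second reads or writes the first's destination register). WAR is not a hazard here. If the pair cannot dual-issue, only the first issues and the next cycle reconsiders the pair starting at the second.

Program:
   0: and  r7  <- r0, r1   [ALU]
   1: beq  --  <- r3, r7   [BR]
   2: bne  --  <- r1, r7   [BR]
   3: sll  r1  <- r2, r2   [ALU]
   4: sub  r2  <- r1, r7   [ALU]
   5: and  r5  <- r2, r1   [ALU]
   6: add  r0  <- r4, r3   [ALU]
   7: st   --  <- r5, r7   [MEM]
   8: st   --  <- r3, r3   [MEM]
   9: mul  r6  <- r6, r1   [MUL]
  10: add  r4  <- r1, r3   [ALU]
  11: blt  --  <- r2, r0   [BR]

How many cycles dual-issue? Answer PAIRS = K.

c0: i0 and  RAW r7
c1: i1 beq  no-port BR/BR
c2: i2,i3 bne/sll  2-wide
c3: i4 sub  RAW r2
c4: i5,i6 and/add  2-wide
c5: i7 st  no-port MEM/MEM
c6: i8,i9 st/mul  2-wide
c7: i10,i11 add/blt  2-wide

PAIRS = 4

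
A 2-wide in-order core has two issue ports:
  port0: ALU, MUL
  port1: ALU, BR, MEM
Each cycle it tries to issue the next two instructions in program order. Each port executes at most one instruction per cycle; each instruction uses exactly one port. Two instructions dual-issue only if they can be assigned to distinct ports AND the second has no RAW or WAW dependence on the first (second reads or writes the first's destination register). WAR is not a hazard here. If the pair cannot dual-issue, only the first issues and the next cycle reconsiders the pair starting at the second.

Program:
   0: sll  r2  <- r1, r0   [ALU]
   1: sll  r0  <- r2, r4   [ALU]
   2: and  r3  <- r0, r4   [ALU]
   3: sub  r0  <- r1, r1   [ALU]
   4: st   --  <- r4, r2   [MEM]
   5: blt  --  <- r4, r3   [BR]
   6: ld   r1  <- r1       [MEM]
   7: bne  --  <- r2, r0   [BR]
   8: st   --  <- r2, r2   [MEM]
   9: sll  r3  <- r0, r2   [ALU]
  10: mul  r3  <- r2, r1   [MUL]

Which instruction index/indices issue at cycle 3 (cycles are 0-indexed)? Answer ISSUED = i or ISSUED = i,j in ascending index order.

ISSUED = 4

t=0 i0:sll.ALU ; RAW r2
t=1 i1:sll.ALU ; RAW r0
t=2 i2&i3:and.ALU/sub.ALU ; pair
t=3 i4:st.MEM ; no-port MEM/BR
t=4 i5:blt.BR ; no-port BR/MEM
t=5 i6:ld.MEM ; no-port MEM/BR
t=6 i7:bne.BR ; no-port BR/MEM
t=7 i8&i9:st.MEM/sll.ALU ; pair
t=8 i10:mul.MUL ; tail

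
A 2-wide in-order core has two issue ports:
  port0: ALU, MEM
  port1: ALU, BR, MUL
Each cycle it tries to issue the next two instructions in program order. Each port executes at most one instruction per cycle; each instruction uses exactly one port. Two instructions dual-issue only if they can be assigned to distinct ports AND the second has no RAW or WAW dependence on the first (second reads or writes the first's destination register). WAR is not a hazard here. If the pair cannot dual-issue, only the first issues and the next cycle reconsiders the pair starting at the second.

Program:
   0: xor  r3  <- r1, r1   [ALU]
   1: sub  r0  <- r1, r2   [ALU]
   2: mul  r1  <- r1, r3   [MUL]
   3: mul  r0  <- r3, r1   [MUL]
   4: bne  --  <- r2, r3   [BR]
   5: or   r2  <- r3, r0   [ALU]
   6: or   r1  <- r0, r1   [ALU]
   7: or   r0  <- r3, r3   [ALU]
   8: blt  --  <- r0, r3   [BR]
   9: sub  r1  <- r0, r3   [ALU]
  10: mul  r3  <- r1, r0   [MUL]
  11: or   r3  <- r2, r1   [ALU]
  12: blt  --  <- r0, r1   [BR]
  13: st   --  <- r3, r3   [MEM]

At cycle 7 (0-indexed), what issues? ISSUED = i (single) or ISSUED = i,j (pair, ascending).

0. xor sub @i0,i1  | 2-wide
1. mul @i2  | no-port MUL/MUL
2. mul @i3  | no-port MUL/BR
3. bne or @i4,i5  | 2-wide
4. or or @i6,i7  | 2-wide
5. blt sub @i8,i9  | 2-wide
6. mul @i10  | WAW r3
7. or blt @i11,i12  | 2-wide
8. st @i13  | tail

ISSUED = 11,12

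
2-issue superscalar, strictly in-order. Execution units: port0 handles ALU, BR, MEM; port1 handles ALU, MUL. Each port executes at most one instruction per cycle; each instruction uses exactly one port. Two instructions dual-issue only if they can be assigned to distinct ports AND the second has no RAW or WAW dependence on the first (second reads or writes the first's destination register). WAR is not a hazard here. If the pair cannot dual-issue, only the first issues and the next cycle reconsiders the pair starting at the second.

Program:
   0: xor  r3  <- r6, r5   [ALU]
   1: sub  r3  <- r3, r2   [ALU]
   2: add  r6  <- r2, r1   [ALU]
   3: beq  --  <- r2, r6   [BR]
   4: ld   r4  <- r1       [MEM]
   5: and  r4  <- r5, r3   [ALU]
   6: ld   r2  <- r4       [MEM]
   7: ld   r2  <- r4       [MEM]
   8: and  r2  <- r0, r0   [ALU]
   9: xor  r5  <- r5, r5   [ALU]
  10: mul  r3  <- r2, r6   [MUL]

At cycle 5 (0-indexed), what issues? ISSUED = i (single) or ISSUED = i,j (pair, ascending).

c0: i0 xor  RAW+WAW r3
c1: i1+i2 sub add  dual
c2: i3 beq  no-port BR/MEM
c3: i4 ld  WAW r4
c4: i5 and  RAW r4
c5: i6 ld  no-port MEM/MEM
c6: i7 ld  WAW r2
c7: i8+i9 and xor  dual
c8: i10 mul  tail

ISSUED = 6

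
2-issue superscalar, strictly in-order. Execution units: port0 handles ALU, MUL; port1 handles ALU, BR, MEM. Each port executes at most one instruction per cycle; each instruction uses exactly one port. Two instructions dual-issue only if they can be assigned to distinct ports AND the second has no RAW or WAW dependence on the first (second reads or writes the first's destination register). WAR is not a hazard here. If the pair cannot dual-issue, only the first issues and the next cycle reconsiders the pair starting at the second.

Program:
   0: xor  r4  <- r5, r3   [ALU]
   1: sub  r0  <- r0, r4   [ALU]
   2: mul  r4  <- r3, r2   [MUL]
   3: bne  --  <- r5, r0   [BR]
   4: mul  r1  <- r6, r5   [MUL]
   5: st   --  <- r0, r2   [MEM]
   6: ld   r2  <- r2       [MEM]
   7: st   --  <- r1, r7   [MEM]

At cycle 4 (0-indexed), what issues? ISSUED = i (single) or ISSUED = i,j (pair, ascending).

ISSUED = 6

#0 head=0: xor i0 RAW r4
#1 head=1: sub/mul i1,i2 dual
#2 head=3: bne/mul i3,i4 dual
#3 head=5: st i5 no-port MEM/MEM
#4 head=6: ld i6 no-port MEM/MEM
#5 head=7: st i7 tail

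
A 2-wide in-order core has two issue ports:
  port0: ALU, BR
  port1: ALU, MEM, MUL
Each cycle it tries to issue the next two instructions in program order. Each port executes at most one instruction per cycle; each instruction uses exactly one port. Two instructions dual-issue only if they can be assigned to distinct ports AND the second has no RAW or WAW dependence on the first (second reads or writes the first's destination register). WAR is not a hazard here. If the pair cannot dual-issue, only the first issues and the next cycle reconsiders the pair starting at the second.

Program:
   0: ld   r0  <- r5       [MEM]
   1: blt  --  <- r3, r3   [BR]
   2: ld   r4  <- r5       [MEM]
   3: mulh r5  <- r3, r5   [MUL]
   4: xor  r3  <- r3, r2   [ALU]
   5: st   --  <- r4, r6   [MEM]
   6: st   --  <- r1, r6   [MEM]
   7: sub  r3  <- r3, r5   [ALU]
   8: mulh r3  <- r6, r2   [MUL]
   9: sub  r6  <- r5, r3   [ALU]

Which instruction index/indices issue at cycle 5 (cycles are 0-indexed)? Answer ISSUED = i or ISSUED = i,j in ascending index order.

0. ld.MEM blt.BR @i0,i1  | pair
1. ld.MEM @i2  | no-port MEM/MUL
2. mulh.MUL xor.ALU @i3,i4  | pair
3. st.MEM @i5  | no-port MEM/MEM
4. st.MEM sub.ALU @i6,i7  | pair
5. mulh.MUL @i8  | RAW r3
6. sub.ALU @i9  | tail

ISSUED = 8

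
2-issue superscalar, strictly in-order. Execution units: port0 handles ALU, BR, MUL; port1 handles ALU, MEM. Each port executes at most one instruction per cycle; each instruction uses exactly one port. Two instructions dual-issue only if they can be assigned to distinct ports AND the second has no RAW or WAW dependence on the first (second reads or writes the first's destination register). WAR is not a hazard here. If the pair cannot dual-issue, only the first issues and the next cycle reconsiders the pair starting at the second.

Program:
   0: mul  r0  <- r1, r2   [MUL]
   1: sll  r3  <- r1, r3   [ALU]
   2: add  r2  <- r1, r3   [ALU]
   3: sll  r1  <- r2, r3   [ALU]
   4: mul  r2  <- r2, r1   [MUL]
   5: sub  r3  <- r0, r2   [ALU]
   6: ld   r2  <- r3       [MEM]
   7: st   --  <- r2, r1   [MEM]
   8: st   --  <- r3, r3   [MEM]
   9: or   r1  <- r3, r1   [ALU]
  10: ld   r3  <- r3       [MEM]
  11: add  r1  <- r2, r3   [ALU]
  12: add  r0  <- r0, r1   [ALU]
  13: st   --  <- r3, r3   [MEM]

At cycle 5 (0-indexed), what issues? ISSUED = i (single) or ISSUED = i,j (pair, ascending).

[0] i0+i1  mul/sll  -- 2-wide
[1] i2  add  -- RAW r2
[2] i3  sll  -- RAW r1
[3] i4  mul  -- RAW r2
[4] i5  sub  -- RAW r3
[5] i6  ld  -- no-port MEM/MEM
[6] i7  st  -- no-port MEM/MEM
[7] i8+i9  st/or  -- 2-wide
[8] i10  ld  -- RAW r3
[9] i11  add  -- RAW r1
[10] i12+i13  add/st  -- 2-wide

ISSUED = 6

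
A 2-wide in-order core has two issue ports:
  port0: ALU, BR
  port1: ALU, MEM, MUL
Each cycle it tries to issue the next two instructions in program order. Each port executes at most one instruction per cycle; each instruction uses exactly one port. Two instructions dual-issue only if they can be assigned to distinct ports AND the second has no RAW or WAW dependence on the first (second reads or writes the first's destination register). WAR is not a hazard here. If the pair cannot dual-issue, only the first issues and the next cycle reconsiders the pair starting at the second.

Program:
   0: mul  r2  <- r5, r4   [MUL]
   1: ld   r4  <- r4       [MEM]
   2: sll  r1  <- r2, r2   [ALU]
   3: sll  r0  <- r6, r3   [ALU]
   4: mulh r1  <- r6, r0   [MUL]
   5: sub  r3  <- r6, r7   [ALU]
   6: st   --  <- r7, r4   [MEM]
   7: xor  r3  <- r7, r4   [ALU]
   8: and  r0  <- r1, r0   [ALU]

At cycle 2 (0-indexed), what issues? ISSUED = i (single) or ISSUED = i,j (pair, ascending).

#0 head=0: mul i0 no-port MUL/MEM
#1 head=1: ld;sll i1+i2 dual
#2 head=3: sll i3 RAW r0
#3 head=4: mulh;sub i4+i5 dual
#4 head=6: st;xor i6+i7 dual
#5 head=8: and i8 tail

ISSUED = 3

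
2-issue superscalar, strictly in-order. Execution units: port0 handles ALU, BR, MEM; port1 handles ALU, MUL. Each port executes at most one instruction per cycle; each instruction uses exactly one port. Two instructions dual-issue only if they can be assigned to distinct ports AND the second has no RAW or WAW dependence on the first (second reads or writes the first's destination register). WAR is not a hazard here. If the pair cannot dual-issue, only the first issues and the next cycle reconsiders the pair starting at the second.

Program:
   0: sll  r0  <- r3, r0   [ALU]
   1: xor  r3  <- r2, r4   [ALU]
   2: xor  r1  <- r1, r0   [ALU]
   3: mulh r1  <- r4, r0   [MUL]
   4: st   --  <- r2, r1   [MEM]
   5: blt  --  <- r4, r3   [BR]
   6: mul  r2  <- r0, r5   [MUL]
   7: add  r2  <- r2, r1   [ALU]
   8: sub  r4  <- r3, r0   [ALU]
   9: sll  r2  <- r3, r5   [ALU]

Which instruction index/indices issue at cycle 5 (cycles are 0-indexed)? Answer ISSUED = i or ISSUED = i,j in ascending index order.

ISSUED = 7,8

  cy0 -> i0+i1 (sll.ALU xor.ALU) dual
  cy1 -> i2 (xor.ALU) WAW r1
  cy2 -> i3 (mulh.MUL) RAW r1
  cy3 -> i4 (st.MEM) no-port MEM/BR
  cy4 -> i5+i6 (blt.BR mul.MUL) dual
  cy5 -> i7+i8 (add.ALU sub.ALU) dual
  cy6 -> i9 (sll.ALU) tail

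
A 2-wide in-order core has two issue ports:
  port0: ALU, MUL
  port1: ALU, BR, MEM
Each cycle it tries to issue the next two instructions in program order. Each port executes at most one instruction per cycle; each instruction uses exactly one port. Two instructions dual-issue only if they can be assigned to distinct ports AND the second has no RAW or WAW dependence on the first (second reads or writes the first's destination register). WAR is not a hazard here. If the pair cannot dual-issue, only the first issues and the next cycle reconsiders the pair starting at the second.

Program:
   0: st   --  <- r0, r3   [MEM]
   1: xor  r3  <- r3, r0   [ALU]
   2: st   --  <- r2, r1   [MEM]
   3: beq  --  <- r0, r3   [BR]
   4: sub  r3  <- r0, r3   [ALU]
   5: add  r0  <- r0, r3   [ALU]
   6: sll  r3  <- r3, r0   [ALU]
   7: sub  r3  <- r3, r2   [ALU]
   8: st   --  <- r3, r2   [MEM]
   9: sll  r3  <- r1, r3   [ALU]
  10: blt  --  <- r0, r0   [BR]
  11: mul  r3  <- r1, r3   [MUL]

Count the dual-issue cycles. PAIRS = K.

t=0 i0,i1:st.MEM+xor.ALU ; pair
t=1 i2:st.MEM ; no-port MEM/BR
t=2 i3,i4:beq.BR+sub.ALU ; pair
t=3 i5:add.ALU ; RAW r0
t=4 i6:sll.ALU ; RAW+WAW r3
t=5 i7:sub.ALU ; RAW r3
t=6 i8,i9:st.MEM+sll.ALU ; pair
t=7 i10,i11:blt.BR+mul.MUL ; pair

PAIRS = 4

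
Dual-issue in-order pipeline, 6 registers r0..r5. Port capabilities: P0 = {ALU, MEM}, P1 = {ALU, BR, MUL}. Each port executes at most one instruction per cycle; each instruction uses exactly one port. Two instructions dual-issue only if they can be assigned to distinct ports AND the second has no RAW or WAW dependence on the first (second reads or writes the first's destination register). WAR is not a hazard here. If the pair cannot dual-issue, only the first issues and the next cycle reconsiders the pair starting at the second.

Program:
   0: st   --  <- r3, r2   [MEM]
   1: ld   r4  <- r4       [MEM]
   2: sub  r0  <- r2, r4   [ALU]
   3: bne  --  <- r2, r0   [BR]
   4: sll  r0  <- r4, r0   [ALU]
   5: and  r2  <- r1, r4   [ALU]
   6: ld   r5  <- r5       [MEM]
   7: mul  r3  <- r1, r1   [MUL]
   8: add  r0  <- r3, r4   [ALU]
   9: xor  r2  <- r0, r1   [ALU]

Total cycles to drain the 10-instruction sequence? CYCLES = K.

t=0 i0:st.MEM ; no-port MEM/MEM
t=1 i1:ld.MEM ; RAW r4
t=2 i2:sub.ALU ; RAW r0
t=3 i3+i4:bne.BR/sll.ALU ; 2-wide
t=4 i5+i6:and.ALU/ld.MEM ; 2-wide
t=5 i7:mul.MUL ; RAW r3
t=6 i8:add.ALU ; RAW r0
t=7 i9:xor.ALU ; tail

CYCLES = 8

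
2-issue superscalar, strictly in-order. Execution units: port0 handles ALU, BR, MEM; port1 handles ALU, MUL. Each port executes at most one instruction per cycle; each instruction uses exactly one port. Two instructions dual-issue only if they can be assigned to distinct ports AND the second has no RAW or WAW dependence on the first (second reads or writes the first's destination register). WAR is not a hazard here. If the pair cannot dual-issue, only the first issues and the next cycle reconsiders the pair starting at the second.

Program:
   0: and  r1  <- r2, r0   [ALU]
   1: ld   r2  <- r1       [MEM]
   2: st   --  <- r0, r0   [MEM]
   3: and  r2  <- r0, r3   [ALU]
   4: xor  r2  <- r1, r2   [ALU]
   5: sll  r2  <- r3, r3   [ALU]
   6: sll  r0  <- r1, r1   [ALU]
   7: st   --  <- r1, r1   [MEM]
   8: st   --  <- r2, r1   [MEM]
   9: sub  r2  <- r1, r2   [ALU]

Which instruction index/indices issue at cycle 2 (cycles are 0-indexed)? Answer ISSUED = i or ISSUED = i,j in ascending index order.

t=0 i0:and.ALU ; RAW r1
t=1 i1:ld.MEM ; no-port MEM/MEM
t=2 i2,i3:st.MEM;and.ALU ; pair
t=3 i4:xor.ALU ; WAW r2
t=4 i5,i6:sll.ALU;sll.ALU ; pair
t=5 i7:st.MEM ; no-port MEM/MEM
t=6 i8,i9:st.MEM;sub.ALU ; pair

ISSUED = 2,3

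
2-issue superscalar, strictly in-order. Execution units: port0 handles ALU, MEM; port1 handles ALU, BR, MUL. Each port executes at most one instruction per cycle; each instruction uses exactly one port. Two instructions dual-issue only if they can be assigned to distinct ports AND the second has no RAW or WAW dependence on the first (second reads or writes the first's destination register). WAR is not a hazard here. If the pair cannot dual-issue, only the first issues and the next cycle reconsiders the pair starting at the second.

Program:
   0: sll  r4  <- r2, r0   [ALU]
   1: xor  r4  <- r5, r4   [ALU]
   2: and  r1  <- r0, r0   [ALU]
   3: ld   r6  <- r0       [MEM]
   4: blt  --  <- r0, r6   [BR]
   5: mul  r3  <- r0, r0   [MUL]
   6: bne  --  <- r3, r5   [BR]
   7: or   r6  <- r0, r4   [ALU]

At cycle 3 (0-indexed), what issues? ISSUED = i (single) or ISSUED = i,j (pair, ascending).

ISSUED = 4

[0] i0  sll.ALU  -- RAW+WAW r4
[1] i1&i2  xor.ALU+and.ALU  -- dual
[2] i3  ld.MEM  -- RAW r6
[3] i4  blt.BR  -- no-port BR/MUL
[4] i5  mul.MUL  -- no-port MUL/BR
[5] i6&i7  bne.BR+or.ALU  -- dual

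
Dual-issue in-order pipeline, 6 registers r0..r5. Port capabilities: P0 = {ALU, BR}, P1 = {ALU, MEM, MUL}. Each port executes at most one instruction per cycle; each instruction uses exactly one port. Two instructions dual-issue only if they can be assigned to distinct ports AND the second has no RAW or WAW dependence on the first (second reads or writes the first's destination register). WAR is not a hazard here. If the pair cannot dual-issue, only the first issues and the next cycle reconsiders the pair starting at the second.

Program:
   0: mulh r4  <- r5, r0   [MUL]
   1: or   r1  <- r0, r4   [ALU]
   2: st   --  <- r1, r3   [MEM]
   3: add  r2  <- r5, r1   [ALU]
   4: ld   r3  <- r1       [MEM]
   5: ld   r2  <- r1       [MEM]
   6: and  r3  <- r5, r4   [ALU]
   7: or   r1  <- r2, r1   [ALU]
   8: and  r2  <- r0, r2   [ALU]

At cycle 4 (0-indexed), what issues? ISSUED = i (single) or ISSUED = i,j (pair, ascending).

ISSUED = 5,6

[0] i0  mulh.MUL  -- RAW r4
[1] i1  or.ALU  -- RAW r1
[2] i2+i3  st.MEM/add.ALU  -- 2-wide
[3] i4  ld.MEM  -- no-port MEM/MEM
[4] i5+i6  ld.MEM/and.ALU  -- 2-wide
[5] i7+i8  or.ALU/and.ALU  -- 2-wide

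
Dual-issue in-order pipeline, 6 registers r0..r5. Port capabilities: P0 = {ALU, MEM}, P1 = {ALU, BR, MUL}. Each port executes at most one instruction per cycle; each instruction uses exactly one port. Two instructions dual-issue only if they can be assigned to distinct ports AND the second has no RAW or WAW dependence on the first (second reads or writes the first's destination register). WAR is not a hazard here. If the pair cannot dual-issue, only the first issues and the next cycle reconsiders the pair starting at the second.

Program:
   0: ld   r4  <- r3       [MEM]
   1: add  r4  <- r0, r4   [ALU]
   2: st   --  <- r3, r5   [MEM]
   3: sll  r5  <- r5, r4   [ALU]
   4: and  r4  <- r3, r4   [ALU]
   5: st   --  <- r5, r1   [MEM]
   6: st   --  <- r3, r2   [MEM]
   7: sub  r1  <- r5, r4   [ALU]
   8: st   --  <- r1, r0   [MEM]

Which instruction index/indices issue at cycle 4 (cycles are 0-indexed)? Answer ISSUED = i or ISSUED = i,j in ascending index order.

t=0 i0:ld ; RAW+WAW r4
t=1 i1/i2:add+st ; dual
t=2 i3/i4:sll+and ; dual
t=3 i5:st ; no-port MEM/MEM
t=4 i6/i7:st+sub ; dual
t=5 i8:st ; tail

ISSUED = 6,7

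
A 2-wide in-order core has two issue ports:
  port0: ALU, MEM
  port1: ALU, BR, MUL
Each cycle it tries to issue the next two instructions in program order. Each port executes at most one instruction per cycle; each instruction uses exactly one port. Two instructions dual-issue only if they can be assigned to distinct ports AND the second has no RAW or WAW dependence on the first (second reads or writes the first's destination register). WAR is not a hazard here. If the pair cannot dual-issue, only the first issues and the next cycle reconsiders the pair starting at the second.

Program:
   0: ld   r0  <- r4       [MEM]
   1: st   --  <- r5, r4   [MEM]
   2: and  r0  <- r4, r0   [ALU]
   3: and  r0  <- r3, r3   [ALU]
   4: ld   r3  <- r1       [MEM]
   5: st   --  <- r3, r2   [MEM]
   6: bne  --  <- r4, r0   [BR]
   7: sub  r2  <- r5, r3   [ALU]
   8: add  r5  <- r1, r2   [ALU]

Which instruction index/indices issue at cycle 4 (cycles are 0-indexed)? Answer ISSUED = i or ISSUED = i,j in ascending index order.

ISSUED = 7

  cy0 -> i0 (ld.MEM) no-port MEM/MEM
  cy1 -> i1/i2 (st.MEM+and.ALU) pair
  cy2 -> i3/i4 (and.ALU+ld.MEM) pair
  cy3 -> i5/i6 (st.MEM+bne.BR) pair
  cy4 -> i7 (sub.ALU) RAW r2
  cy5 -> i8 (add.ALU) tail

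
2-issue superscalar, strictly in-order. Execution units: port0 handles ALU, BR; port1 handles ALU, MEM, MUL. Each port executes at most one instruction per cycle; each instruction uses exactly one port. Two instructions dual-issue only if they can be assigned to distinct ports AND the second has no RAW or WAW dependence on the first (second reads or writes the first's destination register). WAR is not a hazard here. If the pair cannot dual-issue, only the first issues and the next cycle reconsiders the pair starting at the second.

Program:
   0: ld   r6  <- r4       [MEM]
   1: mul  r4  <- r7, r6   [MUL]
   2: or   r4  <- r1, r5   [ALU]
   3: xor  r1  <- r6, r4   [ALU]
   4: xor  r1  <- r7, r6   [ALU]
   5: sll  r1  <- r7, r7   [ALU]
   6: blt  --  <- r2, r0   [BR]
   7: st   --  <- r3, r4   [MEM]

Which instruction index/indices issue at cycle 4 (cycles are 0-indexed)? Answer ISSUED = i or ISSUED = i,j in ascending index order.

#0 head=0: ld i0 no-port MEM/MUL
#1 head=1: mul i1 WAW r4
#2 head=2: or i2 RAW r4
#3 head=3: xor i3 WAW r1
#4 head=4: xor i4 WAW r1
#5 head=5: sll;blt i5+i6 dual
#6 head=7: st i7 tail

ISSUED = 4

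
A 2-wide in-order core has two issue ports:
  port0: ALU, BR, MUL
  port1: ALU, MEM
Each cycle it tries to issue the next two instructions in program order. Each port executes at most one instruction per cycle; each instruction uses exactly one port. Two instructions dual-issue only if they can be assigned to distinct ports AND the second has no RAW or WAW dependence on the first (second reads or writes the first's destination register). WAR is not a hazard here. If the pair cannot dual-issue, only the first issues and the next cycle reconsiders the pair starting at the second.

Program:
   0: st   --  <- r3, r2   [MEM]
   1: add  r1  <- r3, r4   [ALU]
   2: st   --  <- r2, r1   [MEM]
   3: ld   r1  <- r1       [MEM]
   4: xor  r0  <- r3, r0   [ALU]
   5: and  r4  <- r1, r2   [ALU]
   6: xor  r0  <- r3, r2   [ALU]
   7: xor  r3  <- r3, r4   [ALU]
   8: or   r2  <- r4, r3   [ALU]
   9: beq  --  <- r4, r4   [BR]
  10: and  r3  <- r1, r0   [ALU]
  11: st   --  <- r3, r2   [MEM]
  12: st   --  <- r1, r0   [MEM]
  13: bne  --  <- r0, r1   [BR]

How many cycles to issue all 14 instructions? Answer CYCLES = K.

0. st.MEM+add.ALU @i0,i1  | dual
1. st.MEM @i2  | no-port MEM/MEM
2. ld.MEM+xor.ALU @i3,i4  | dual
3. and.ALU+xor.ALU @i5,i6  | dual
4. xor.ALU @i7  | RAW r3
5. or.ALU+beq.BR @i8,i9  | dual
6. and.ALU @i10  | RAW r3
7. st.MEM @i11  | no-port MEM/MEM
8. st.MEM+bne.BR @i12,i13  | dual

CYCLES = 9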